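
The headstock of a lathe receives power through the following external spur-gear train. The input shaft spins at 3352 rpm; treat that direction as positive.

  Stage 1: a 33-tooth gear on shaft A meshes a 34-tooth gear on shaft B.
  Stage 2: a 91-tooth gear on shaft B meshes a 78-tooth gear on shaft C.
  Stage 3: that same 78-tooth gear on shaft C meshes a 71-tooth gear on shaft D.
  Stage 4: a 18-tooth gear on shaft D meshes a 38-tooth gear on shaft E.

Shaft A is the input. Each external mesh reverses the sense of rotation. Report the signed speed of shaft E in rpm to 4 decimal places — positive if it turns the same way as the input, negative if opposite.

+1975.1996 rpm (same as input, |ω| = 1975.1996 rpm)

Stage 1 [33T→34T]: ω = 3352.0000×33/34 = 3253.4118 rpm, dir flips to −; running = −3253.4118
Stage 2 [91T→78T]: ω = 3253.4118×91/78 = 3795.6471 rpm, dir flips to +; running = +3795.6471
Stage 3 [78T→71T]: ω = 3795.6471×78/71 = 4169.8658 rpm, dir flips to −; running = −4169.8658
Stage 4 [18T→38T]: ω = 4169.8658×18/38 = 1975.1996 rpm, dir flips to +; running = +1975.1996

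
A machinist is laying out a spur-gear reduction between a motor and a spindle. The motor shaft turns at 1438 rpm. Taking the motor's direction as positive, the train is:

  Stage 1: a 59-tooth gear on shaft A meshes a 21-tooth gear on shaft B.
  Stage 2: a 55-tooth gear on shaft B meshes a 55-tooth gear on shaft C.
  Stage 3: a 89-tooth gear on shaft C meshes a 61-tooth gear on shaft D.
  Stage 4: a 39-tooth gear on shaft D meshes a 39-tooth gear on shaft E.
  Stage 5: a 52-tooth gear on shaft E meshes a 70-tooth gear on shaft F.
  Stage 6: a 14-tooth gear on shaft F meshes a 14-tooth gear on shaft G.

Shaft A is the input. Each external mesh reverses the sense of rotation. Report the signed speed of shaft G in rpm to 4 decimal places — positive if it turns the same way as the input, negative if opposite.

Stage 1 [59T→21T]: ω = 1438.0000×59/21 = 4040.0952 rpm, dir flips to −; running = −4040.0952
Stage 2 [55T→55T]: ω = 4040.0952×55/55 = 4040.0952 rpm, dir flips to +; running = +4040.0952
Stage 3 [89T→61T]: ω = 4040.0952×89/61 = 5894.5652 rpm, dir flips to −; running = −5894.5652
Stage 4 [39T→39T]: ω = 5894.5652×39/39 = 5894.5652 rpm, dir flips to +; running = +5894.5652
Stage 5 [52T→70T]: ω = 5894.5652×52/70 = 4378.8199 rpm, dir flips to −; running = −4378.8199
Stage 6 [14T→14T]: ω = 4378.8199×14/14 = 4378.8199 rpm, dir flips to +; running = +4378.8199

+4378.8199 rpm (same as input, |ω| = 4378.8199 rpm)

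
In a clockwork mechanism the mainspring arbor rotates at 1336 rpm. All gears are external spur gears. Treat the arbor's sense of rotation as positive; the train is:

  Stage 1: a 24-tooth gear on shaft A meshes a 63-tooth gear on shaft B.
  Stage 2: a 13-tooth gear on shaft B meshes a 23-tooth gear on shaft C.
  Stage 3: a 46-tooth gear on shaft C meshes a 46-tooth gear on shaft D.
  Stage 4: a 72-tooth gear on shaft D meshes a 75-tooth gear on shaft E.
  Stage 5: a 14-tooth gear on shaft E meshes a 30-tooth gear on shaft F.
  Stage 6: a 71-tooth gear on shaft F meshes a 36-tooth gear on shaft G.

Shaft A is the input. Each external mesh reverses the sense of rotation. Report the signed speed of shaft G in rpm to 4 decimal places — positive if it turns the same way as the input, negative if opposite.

Stage 1 [24T→63T]: ω = 1336.0000×24/63 = 508.9524 rpm, dir flips to −; running = −508.9524
Stage 2 [13T→23T]: ω = 508.9524×13/23 = 287.6687 rpm, dir flips to +; running = +287.6687
Stage 3 [46T→46T]: ω = 287.6687×46/46 = 287.6687 rpm, dir flips to −; running = −287.6687
Stage 4 [72T→75T]: ω = 287.6687×72/75 = 276.1620 rpm, dir flips to +; running = +276.1620
Stage 5 [14T→30T]: ω = 276.1620×14/30 = 128.8756 rpm, dir flips to −; running = −128.8756
Stage 6 [71T→36T]: ω = 128.8756×71/36 = 254.1713 rpm, dir flips to +; running = +254.1713

+254.1713 rpm (same as input, |ω| = 254.1713 rpm)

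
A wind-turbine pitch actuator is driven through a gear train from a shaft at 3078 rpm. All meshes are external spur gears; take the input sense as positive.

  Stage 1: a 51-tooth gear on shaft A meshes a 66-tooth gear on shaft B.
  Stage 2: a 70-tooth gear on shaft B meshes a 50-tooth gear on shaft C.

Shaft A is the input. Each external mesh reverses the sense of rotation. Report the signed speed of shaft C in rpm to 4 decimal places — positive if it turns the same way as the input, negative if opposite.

+3329.8364 rpm (same as input, |ω| = 3329.8364 rpm)

Stage 1 [51T→66T]: ω = 3078.0000×51/66 = 2378.4545 rpm, dir flips to −; running = −2378.4545
Stage 2 [70T→50T]: ω = 2378.4545×70/50 = 3329.8364 rpm, dir flips to +; running = +3329.8364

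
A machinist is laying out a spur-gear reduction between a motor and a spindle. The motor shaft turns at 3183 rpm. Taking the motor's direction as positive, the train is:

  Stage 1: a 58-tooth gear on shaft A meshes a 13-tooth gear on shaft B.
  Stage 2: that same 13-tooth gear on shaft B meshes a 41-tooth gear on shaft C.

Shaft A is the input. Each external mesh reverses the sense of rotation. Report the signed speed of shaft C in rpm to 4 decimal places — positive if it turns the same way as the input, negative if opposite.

+4502.7805 rpm (same as input, |ω| = 4502.7805 rpm)

Stage 1 [58T→13T]: ω = 3183.0000×58/13 = 14201.0769 rpm, dir flips to −; running = −14201.0769
Stage 2 [13T→41T]: ω = 14201.0769×13/41 = 4502.7805 rpm, dir flips to +; running = +4502.7805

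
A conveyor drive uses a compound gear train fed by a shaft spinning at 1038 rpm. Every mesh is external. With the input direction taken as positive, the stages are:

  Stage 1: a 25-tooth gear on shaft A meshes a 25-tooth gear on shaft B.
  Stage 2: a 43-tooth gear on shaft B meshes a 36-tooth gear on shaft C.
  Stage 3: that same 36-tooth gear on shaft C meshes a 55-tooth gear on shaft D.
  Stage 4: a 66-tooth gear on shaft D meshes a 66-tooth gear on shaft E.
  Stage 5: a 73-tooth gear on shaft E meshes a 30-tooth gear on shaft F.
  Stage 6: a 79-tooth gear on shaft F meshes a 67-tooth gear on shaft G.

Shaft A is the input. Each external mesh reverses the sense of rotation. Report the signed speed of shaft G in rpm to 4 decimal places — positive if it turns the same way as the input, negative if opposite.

Stage 1 [25T→25T]: ω = 1038.0000×25/25 = 1038.0000 rpm, dir flips to −; running = −1038.0000
Stage 2 [43T→36T]: ω = 1038.0000×43/36 = 1239.8333 rpm, dir flips to +; running = +1239.8333
Stage 3 [36T→55T]: ω = 1239.8333×36/55 = 811.5273 rpm, dir flips to −; running = −811.5273
Stage 4 [66T→66T]: ω = 811.5273×66/66 = 811.5273 rpm, dir flips to +; running = +811.5273
Stage 5 [73T→30T]: ω = 811.5273×73/30 = 1974.7164 rpm, dir flips to −; running = −1974.7164
Stage 6 [79T→67T]: ω = 1974.7164×79/67 = 2328.3969 rpm, dir flips to +; running = +2328.3969

+2328.3969 rpm (same as input, |ω| = 2328.3969 rpm)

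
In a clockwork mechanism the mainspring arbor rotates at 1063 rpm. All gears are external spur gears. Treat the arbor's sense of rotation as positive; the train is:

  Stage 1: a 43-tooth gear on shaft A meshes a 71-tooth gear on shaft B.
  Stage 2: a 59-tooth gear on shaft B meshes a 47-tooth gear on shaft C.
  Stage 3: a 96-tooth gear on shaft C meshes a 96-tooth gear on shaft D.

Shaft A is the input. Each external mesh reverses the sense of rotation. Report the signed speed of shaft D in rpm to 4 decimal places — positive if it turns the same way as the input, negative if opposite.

Stage 1 [43T→71T]: ω = 1063.0000×43/71 = 643.7887 rpm, dir flips to −; running = −643.7887
Stage 2 [59T→47T]: ω = 643.7887×59/47 = 808.1603 rpm, dir flips to +; running = +808.1603
Stage 3 [96T→96T]: ω = 808.1603×96/96 = 808.1603 rpm, dir flips to −; running = −808.1603

-808.1603 rpm (opposite to input, |ω| = 808.1603 rpm)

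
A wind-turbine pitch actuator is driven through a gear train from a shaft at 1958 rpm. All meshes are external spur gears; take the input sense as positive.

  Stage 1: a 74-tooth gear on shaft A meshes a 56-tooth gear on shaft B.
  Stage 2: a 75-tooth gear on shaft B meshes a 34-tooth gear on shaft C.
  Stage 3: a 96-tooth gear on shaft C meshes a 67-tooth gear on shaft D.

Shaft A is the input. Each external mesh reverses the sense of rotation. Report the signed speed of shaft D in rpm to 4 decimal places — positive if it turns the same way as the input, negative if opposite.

-8177.7750 rpm (opposite to input, |ω| = 8177.7750 rpm)

Stage 1 [74T→56T]: ω = 1958.0000×74/56 = 2587.3571 rpm, dir flips to −; running = −2587.3571
Stage 2 [75T→34T]: ω = 2587.3571×75/34 = 5707.4055 rpm, dir flips to +; running = +5707.4055
Stage 3 [96T→67T]: ω = 5707.4055×96/67 = 8177.7750 rpm, dir flips to −; running = −8177.7750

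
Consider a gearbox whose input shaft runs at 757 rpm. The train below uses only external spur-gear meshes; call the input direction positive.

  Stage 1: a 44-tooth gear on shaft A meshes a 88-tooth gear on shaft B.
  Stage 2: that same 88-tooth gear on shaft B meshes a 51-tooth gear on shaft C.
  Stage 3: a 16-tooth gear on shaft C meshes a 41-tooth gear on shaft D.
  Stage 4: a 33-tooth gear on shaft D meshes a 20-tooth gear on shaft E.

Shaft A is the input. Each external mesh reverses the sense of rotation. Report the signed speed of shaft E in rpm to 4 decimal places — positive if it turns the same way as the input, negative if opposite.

+420.5314 rpm (same as input, |ω| = 420.5314 rpm)

Stage 1 [44T→88T]: ω = 757.0000×44/88 = 378.5000 rpm, dir flips to −; running = −378.5000
Stage 2 [88T→51T]: ω = 378.5000×88/51 = 653.0980 rpm, dir flips to +; running = +653.0980
Stage 3 [16T→41T]: ω = 653.0980×16/41 = 254.8675 rpm, dir flips to −; running = −254.8675
Stage 4 [33T→20T]: ω = 254.8675×33/20 = 420.5314 rpm, dir flips to +; running = +420.5314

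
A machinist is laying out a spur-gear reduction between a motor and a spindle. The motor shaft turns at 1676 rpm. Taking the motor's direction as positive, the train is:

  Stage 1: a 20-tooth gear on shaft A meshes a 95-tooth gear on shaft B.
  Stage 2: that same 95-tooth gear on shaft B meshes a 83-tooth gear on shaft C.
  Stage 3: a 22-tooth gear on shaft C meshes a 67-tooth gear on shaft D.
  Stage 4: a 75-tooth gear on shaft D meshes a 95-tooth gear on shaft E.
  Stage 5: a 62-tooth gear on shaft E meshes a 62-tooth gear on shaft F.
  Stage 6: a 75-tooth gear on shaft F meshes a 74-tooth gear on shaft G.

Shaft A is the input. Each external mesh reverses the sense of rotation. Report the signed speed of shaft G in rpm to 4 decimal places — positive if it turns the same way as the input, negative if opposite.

+106.1063 rpm (same as input, |ω| = 106.1063 rpm)

Stage 1 [20T→95T]: ω = 1676.0000×20/95 = 352.8421 rpm, dir flips to −; running = −352.8421
Stage 2 [95T→83T]: ω = 352.8421×95/83 = 403.8554 rpm, dir flips to +; running = +403.8554
Stage 3 [22T→67T]: ω = 403.8554×22/67 = 132.6092 rpm, dir flips to −; running = −132.6092
Stage 4 [75T→95T]: ω = 132.6092×75/95 = 104.6915 rpm, dir flips to +; running = +104.6915
Stage 5 [62T→62T]: ω = 104.6915×62/62 = 104.6915 rpm, dir flips to −; running = −104.6915
Stage 6 [75T→74T]: ω = 104.6915×75/74 = 106.1063 rpm, dir flips to +; running = +106.1063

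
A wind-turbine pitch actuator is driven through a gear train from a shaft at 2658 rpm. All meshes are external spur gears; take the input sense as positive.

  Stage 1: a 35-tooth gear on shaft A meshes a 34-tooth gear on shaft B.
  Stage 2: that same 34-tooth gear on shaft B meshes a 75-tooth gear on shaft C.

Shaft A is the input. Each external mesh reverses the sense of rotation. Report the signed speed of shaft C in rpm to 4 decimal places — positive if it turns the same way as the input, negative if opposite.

Stage 1 [35T→34T]: ω = 2658.0000×35/34 = 2736.1765 rpm, dir flips to −; running = −2736.1765
Stage 2 [34T→75T]: ω = 2736.1765×34/75 = 1240.4000 rpm, dir flips to +; running = +1240.4000

+1240.4000 rpm (same as input, |ω| = 1240.4000 rpm)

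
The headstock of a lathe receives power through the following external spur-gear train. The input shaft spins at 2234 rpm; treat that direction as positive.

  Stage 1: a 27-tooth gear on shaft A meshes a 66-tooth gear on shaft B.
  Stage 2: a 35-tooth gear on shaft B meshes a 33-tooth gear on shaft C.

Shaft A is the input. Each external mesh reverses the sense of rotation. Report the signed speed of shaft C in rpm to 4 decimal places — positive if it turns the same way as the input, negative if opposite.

Stage 1 [27T→66T]: ω = 2234.0000×27/66 = 913.9091 rpm, dir flips to −; running = −913.9091
Stage 2 [35T→33T]: ω = 913.9091×35/33 = 969.2975 rpm, dir flips to +; running = +969.2975

+969.2975 rpm (same as input, |ω| = 969.2975 rpm)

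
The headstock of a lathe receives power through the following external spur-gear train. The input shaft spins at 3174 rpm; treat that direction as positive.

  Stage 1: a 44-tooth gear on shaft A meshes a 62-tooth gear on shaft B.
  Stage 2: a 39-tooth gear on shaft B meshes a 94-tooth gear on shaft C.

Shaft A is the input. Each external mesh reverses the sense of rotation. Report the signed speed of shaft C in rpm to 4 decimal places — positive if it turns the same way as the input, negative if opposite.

Stage 1 [44T→62T]: ω = 3174.0000×44/62 = 2252.5161 rpm, dir flips to −; running = −2252.5161
Stage 2 [39T→94T]: ω = 2252.5161×39/94 = 934.5546 rpm, dir flips to +; running = +934.5546

+934.5546 rpm (same as input, |ω| = 934.5546 rpm)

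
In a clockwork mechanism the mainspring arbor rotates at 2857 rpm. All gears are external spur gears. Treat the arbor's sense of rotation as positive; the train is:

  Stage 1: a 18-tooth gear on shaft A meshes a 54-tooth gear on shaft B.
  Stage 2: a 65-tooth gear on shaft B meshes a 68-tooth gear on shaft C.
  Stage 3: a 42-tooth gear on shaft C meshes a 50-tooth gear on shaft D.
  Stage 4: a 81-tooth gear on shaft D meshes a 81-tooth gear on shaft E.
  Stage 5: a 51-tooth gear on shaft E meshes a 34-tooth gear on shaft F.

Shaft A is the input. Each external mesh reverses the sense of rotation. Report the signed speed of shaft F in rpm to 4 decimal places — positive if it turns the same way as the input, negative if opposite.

-1147.0015 rpm (opposite to input, |ω| = 1147.0015 rpm)

Stage 1 [18T→54T]: ω = 2857.0000×18/54 = 952.3333 rpm, dir flips to −; running = −952.3333
Stage 2 [65T→68T]: ω = 952.3333×65/68 = 910.3186 rpm, dir flips to +; running = +910.3186
Stage 3 [42T→50T]: ω = 910.3186×42/50 = 764.6676 rpm, dir flips to −; running = −764.6676
Stage 4 [81T→81T]: ω = 764.6676×81/81 = 764.6676 rpm, dir flips to +; running = +764.6676
Stage 5 [51T→34T]: ω = 764.6676×51/34 = 1147.0015 rpm, dir flips to −; running = −1147.0015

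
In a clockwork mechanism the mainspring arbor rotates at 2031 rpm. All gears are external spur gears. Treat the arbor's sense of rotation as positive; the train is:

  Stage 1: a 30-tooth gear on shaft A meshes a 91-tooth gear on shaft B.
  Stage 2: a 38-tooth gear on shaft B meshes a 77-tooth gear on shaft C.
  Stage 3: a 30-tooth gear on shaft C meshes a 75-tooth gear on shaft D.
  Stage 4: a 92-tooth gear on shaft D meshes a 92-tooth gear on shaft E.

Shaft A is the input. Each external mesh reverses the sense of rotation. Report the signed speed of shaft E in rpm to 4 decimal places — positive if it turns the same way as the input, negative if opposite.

+132.1730 rpm (same as input, |ω| = 132.1730 rpm)

Stage 1 [30T→91T]: ω = 2031.0000×30/91 = 669.5604 rpm, dir flips to −; running = −669.5604
Stage 2 [38T→77T]: ω = 669.5604×38/77 = 330.4324 rpm, dir flips to +; running = +330.4324
Stage 3 [30T→75T]: ω = 330.4324×30/75 = 132.1730 rpm, dir flips to −; running = −132.1730
Stage 4 [92T→92T]: ω = 132.1730×92/92 = 132.1730 rpm, dir flips to +; running = +132.1730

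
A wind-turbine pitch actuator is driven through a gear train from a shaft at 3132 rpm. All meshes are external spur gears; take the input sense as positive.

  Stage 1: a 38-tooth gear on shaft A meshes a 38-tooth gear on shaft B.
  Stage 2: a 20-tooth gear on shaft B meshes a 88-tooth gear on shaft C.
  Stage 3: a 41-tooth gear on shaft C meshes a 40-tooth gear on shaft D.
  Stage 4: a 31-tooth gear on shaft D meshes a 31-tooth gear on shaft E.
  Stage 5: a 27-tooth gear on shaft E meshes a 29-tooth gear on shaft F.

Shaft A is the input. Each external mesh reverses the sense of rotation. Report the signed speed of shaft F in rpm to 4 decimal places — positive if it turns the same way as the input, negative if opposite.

-679.2955 rpm (opposite to input, |ω| = 679.2955 rpm)

Stage 1 [38T→38T]: ω = 3132.0000×38/38 = 3132.0000 rpm, dir flips to −; running = −3132.0000
Stage 2 [20T→88T]: ω = 3132.0000×20/88 = 711.8182 rpm, dir flips to +; running = +711.8182
Stage 3 [41T→40T]: ω = 711.8182×41/40 = 729.6136 rpm, dir flips to −; running = −729.6136
Stage 4 [31T→31T]: ω = 729.6136×31/31 = 729.6136 rpm, dir flips to +; running = +729.6136
Stage 5 [27T→29T]: ω = 729.6136×27/29 = 679.2955 rpm, dir flips to −; running = −679.2955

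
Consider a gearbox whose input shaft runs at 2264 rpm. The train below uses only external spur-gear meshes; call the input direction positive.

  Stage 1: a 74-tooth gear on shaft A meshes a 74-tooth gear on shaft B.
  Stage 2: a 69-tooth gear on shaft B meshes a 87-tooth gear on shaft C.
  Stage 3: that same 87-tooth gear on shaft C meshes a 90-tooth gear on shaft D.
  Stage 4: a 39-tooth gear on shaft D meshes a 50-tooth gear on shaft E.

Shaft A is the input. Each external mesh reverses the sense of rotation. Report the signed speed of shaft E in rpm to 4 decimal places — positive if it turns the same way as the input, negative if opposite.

Stage 1 [74T→74T]: ω = 2264.0000×74/74 = 2264.0000 rpm, dir flips to −; running = −2264.0000
Stage 2 [69T→87T]: ω = 2264.0000×69/87 = 1795.5862 rpm, dir flips to +; running = +1795.5862
Stage 3 [87T→90T]: ω = 1795.5862×87/90 = 1735.7333 rpm, dir flips to −; running = −1735.7333
Stage 4 [39T→50T]: ω = 1735.7333×39/50 = 1353.8720 rpm, dir flips to +; running = +1353.8720

+1353.8720 rpm (same as input, |ω| = 1353.8720 rpm)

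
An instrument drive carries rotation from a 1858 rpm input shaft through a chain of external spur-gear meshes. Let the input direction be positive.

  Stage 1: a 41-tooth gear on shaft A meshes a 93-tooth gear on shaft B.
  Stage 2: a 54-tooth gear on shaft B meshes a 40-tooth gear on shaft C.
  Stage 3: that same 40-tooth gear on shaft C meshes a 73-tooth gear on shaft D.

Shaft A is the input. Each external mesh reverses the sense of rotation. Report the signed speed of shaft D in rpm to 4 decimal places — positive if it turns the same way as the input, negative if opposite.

Stage 1 [41T→93T]: ω = 1858.0000×41/93 = 819.1183 rpm, dir flips to −; running = −819.1183
Stage 2 [54T→40T]: ω = 819.1183×54/40 = 1105.8097 rpm, dir flips to +; running = +1105.8097
Stage 3 [40T→73T]: ω = 1105.8097×40/73 = 605.9231 rpm, dir flips to −; running = −605.9231

-605.9231 rpm (opposite to input, |ω| = 605.9231 rpm)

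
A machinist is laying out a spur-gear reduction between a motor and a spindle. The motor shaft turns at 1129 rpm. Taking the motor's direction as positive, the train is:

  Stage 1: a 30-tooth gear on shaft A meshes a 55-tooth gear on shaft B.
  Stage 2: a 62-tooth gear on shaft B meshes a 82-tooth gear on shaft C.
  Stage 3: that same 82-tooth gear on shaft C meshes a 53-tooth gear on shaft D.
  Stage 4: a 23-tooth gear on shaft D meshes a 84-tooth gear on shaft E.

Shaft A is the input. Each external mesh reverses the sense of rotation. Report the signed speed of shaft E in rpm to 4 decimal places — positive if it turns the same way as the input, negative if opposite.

+197.2499 rpm (same as input, |ω| = 197.2499 rpm)

Stage 1 [30T→55T]: ω = 1129.0000×30/55 = 615.8182 rpm, dir flips to −; running = −615.8182
Stage 2 [62T→82T]: ω = 615.8182×62/82 = 465.6186 rpm, dir flips to +; running = +465.6186
Stage 3 [82T→53T]: ω = 465.6186×82/53 = 720.3911 rpm, dir flips to −; running = −720.3911
Stage 4 [23T→84T]: ω = 720.3911×23/84 = 197.2499 rpm, dir flips to +; running = +197.2499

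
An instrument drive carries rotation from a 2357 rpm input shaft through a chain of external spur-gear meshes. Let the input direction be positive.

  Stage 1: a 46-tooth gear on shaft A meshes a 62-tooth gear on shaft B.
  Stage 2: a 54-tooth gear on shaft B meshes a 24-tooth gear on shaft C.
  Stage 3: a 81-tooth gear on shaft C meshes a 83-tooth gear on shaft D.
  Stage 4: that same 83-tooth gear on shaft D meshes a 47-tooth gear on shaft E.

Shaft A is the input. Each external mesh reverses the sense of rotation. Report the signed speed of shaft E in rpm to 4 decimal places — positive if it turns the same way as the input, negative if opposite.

Stage 1 [46T→62T]: ω = 2357.0000×46/62 = 1748.7419 rpm, dir flips to −; running = −1748.7419
Stage 2 [54T→24T]: ω = 1748.7419×54/24 = 3934.6694 rpm, dir flips to +; running = +3934.6694
Stage 3 [81T→83T]: ω = 3934.6694×81/83 = 3839.8580 rpm, dir flips to −; running = −3839.8580
Stage 4 [83T→47T]: ω = 3839.8580×83/47 = 6781.0259 rpm, dir flips to +; running = +6781.0259

+6781.0259 rpm (same as input, |ω| = 6781.0259 rpm)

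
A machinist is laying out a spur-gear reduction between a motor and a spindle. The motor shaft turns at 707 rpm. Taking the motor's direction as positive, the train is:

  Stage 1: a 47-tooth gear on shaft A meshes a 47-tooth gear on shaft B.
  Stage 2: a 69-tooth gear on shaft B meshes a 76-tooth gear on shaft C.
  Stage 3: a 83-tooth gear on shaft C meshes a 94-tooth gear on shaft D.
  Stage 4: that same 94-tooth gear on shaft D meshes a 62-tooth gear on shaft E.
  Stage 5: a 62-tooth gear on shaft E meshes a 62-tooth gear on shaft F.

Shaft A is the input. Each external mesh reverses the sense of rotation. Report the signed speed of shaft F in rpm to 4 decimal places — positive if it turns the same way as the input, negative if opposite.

-859.2931 rpm (opposite to input, |ω| = 859.2931 rpm)

Stage 1 [47T→47T]: ω = 707.0000×47/47 = 707.0000 rpm, dir flips to −; running = −707.0000
Stage 2 [69T→76T]: ω = 707.0000×69/76 = 641.8816 rpm, dir flips to +; running = +641.8816
Stage 3 [83T→94T]: ω = 641.8816×83/94 = 566.7678 rpm, dir flips to −; running = −566.7678
Stage 4 [94T→62T]: ω = 566.7678×94/62 = 859.2931 rpm, dir flips to +; running = +859.2931
Stage 5 [62T→62T]: ω = 859.2931×62/62 = 859.2931 rpm, dir flips to −; running = −859.2931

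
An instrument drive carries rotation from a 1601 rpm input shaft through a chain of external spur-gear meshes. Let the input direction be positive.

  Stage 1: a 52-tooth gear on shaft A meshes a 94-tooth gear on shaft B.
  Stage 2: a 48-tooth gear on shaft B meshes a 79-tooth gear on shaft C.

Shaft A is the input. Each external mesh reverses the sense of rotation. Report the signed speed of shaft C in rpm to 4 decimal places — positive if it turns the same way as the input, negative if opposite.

Stage 1 [52T→94T]: ω = 1601.0000×52/94 = 885.6596 rpm, dir flips to −; running = −885.6596
Stage 2 [48T→79T]: ω = 885.6596×48/79 = 538.1223 rpm, dir flips to +; running = +538.1223

+538.1223 rpm (same as input, |ω| = 538.1223 rpm)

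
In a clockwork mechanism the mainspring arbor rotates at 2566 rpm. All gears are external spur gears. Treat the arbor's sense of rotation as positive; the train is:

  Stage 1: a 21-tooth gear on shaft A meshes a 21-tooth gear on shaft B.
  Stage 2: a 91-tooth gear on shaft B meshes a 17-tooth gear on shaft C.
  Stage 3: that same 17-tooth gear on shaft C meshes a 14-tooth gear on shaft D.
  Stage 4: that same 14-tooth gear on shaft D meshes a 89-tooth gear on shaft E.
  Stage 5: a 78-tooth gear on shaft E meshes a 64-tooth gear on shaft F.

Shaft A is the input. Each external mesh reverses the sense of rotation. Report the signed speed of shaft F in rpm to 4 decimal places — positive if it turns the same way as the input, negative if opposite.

-3197.5892 rpm (opposite to input, |ω| = 3197.5892 rpm)

Stage 1 [21T→21T]: ω = 2566.0000×21/21 = 2566.0000 rpm, dir flips to −; running = −2566.0000
Stage 2 [91T→17T]: ω = 2566.0000×91/17 = 13735.6471 rpm, dir flips to +; running = +13735.6471
Stage 3 [17T→14T]: ω = 13735.6471×17/14 = 16679.0000 rpm, dir flips to −; running = −16679.0000
Stage 4 [14T→89T]: ω = 16679.0000×14/89 = 2623.6629 rpm, dir flips to +; running = +2623.6629
Stage 5 [78T→64T]: ω = 2623.6629×78/64 = 3197.5892 rpm, dir flips to −; running = −3197.5892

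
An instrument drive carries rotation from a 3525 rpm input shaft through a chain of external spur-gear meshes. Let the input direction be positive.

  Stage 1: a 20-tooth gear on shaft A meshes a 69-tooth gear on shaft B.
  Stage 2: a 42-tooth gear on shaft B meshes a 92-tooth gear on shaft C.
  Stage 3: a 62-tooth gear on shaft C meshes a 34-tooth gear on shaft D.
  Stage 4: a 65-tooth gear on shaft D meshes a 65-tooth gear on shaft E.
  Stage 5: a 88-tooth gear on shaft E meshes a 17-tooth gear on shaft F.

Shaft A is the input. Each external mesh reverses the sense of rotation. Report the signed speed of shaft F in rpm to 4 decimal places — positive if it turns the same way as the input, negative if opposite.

-4402.9932 rpm (opposite to input, |ω| = 4402.9932 rpm)

Stage 1 [20T→69T]: ω = 3525.0000×20/69 = 1021.7391 rpm, dir flips to −; running = −1021.7391
Stage 2 [42T→92T]: ω = 1021.7391×42/92 = 466.4461 rpm, dir flips to +; running = +466.4461
Stage 3 [62T→34T]: ω = 466.4461×62/34 = 850.5782 rpm, dir flips to −; running = −850.5782
Stage 4 [65T→65T]: ω = 850.5782×65/65 = 850.5782 rpm, dir flips to +; running = +850.5782
Stage 5 [88T→17T]: ω = 850.5782×88/17 = 4402.9932 rpm, dir flips to −; running = −4402.9932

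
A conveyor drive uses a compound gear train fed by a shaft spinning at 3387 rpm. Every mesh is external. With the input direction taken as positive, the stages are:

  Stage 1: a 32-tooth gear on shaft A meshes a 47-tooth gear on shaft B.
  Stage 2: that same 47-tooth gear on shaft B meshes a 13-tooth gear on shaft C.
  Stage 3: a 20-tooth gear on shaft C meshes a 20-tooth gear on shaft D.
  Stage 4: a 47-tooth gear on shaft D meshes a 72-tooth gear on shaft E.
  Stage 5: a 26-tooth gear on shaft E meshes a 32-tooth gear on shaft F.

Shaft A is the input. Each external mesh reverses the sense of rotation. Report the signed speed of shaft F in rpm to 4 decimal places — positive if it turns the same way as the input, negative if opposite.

-4421.9167 rpm (opposite to input, |ω| = 4421.9167 rpm)

Stage 1 [32T→47T]: ω = 3387.0000×32/47 = 2306.0426 rpm, dir flips to −; running = −2306.0426
Stage 2 [47T→13T]: ω = 2306.0426×47/13 = 8337.2308 rpm, dir flips to +; running = +8337.2308
Stage 3 [20T→20T]: ω = 8337.2308×20/20 = 8337.2308 rpm, dir flips to −; running = −8337.2308
Stage 4 [47T→72T]: ω = 8337.2308×47/72 = 5442.3590 rpm, dir flips to +; running = +5442.3590
Stage 5 [26T→32T]: ω = 5442.3590×26/32 = 4421.9167 rpm, dir flips to −; running = −4421.9167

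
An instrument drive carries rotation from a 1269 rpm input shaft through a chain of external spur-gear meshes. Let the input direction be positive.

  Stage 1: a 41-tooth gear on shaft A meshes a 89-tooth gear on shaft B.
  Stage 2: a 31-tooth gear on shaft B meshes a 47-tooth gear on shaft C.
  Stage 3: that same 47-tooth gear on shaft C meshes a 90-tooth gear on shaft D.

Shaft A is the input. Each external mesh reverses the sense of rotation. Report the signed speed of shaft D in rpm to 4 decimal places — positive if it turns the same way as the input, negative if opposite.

Stage 1 [41T→89T]: ω = 1269.0000×41/89 = 584.5955 rpm, dir flips to −; running = −584.5955
Stage 2 [31T→47T]: ω = 584.5955×31/47 = 385.5843 rpm, dir flips to +; running = +385.5843
Stage 3 [47T→90T]: ω = 385.5843×47/90 = 201.3607 rpm, dir flips to −; running = −201.3607

-201.3607 rpm (opposite to input, |ω| = 201.3607 rpm)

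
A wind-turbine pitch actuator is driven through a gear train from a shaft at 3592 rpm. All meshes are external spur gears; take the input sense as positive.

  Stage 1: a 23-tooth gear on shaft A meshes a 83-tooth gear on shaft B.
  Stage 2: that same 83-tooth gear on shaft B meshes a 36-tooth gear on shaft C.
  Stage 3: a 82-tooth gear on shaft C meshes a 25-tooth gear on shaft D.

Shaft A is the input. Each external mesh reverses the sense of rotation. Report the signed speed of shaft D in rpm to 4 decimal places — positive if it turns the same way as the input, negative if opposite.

-7527.2356 rpm (opposite to input, |ω| = 7527.2356 rpm)

Stage 1 [23T→83T]: ω = 3592.0000×23/83 = 995.3735 rpm, dir flips to −; running = −995.3735
Stage 2 [83T→36T]: ω = 995.3735×83/36 = 2294.8889 rpm, dir flips to +; running = +2294.8889
Stage 3 [82T→25T]: ω = 2294.8889×82/25 = 7527.2356 rpm, dir flips to −; running = −7527.2356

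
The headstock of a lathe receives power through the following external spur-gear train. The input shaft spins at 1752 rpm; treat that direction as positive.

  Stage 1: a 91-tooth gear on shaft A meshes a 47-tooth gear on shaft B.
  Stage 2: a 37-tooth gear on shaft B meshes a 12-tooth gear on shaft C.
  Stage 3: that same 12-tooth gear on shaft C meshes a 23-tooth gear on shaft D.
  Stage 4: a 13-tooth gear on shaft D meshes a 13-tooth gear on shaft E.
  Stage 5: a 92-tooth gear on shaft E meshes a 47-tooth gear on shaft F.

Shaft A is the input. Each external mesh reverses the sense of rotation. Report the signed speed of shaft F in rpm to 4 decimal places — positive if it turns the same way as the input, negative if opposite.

Stage 1 [91T→47T]: ω = 1752.0000×91/47 = 3392.1702 rpm, dir flips to −; running = −3392.1702
Stage 2 [37T→12T]: ω = 3392.1702×37/12 = 10459.1915 rpm, dir flips to +; running = +10459.1915
Stage 3 [12T→23T]: ω = 10459.1915×12/23 = 5456.9695 rpm, dir flips to −; running = −5456.9695
Stage 4 [13T→13T]: ω = 5456.9695×13/13 = 5456.9695 rpm, dir flips to +; running = +5456.9695
Stage 5 [92T→47T]: ω = 5456.9695×92/47 = 10681.7275 rpm, dir flips to −; running = −10681.7275

-10681.7275 rpm (opposite to input, |ω| = 10681.7275 rpm)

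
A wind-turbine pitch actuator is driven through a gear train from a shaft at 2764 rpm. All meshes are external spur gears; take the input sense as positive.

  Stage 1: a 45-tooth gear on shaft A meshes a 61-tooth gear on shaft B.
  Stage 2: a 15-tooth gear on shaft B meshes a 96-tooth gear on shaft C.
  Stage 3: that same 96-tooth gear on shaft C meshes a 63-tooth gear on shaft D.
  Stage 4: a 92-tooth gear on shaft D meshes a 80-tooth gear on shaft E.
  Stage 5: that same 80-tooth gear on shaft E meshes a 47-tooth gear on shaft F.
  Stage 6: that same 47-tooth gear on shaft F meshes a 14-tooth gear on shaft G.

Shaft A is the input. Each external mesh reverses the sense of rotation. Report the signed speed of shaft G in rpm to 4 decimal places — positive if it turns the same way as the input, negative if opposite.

+3190.2978 rpm (same as input, |ω| = 3190.2978 rpm)

Stage 1 [45T→61T]: ω = 2764.0000×45/61 = 2039.0164 rpm, dir flips to −; running = −2039.0164
Stage 2 [15T→96T]: ω = 2039.0164×15/96 = 318.5963 rpm, dir flips to +; running = +318.5963
Stage 3 [96T→63T]: ω = 318.5963×96/63 = 485.4801 rpm, dir flips to −; running = −485.4801
Stage 4 [92T→80T]: ω = 485.4801×92/80 = 558.3021 rpm, dir flips to +; running = +558.3021
Stage 5 [80T→47T]: ω = 558.3021×80/47 = 950.3015 rpm, dir flips to −; running = −950.3015
Stage 6 [47T→14T]: ω = 950.3015×47/14 = 3190.2978 rpm, dir flips to +; running = +3190.2978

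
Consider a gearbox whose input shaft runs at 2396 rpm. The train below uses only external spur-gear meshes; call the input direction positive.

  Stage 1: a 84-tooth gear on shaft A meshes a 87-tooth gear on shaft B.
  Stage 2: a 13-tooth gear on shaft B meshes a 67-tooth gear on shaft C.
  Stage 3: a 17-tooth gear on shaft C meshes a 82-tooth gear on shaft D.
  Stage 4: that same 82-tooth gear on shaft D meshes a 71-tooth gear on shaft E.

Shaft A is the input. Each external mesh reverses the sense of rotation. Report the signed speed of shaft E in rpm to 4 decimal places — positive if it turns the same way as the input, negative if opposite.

+107.4746 rpm (same as input, |ω| = 107.4746 rpm)

Stage 1 [84T→87T]: ω = 2396.0000×84/87 = 2313.3793 rpm, dir flips to −; running = −2313.3793
Stage 2 [13T→67T]: ω = 2313.3793×13/67 = 448.8646 rpm, dir flips to +; running = +448.8646
Stage 3 [17T→82T]: ω = 448.8646×17/82 = 93.0573 rpm, dir flips to −; running = −93.0573
Stage 4 [82T→71T]: ω = 93.0573×82/71 = 107.4746 rpm, dir flips to +; running = +107.4746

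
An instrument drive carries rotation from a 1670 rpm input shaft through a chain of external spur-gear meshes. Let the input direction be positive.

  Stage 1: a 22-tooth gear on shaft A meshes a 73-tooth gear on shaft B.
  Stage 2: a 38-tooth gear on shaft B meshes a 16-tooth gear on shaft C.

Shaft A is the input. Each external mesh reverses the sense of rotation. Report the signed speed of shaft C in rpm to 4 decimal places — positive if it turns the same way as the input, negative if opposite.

+1195.3082 rpm (same as input, |ω| = 1195.3082 rpm)

Stage 1 [22T→73T]: ω = 1670.0000×22/73 = 503.2877 rpm, dir flips to −; running = −503.2877
Stage 2 [38T→16T]: ω = 503.2877×38/16 = 1195.3082 rpm, dir flips to +; running = +1195.3082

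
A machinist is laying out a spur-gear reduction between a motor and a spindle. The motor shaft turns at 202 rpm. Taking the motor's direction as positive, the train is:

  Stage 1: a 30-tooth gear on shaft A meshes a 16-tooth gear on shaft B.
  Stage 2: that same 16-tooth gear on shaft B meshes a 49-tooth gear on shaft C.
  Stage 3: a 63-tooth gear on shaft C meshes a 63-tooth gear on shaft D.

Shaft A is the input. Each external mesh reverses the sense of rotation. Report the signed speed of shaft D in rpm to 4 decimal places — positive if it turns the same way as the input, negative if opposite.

-123.6735 rpm (opposite to input, |ω| = 123.6735 rpm)

Stage 1 [30T→16T]: ω = 202.0000×30/16 = 378.7500 rpm, dir flips to −; running = −378.7500
Stage 2 [16T→49T]: ω = 378.7500×16/49 = 123.6735 rpm, dir flips to +; running = +123.6735
Stage 3 [63T→63T]: ω = 123.6735×63/63 = 123.6735 rpm, dir flips to −; running = −123.6735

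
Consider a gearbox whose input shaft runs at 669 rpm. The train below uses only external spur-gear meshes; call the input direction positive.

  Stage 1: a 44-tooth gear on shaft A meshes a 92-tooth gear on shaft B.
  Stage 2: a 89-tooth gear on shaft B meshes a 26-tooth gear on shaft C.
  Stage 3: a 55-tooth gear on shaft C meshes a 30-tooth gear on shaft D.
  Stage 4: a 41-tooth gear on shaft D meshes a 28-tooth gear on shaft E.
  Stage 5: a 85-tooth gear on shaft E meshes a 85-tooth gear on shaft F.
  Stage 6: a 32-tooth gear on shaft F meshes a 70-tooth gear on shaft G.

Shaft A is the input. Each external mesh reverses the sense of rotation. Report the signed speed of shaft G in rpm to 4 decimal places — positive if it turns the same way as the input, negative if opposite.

+1344.0853 rpm (same as input, |ω| = 1344.0853 rpm)

Stage 1 [44T→92T]: ω = 669.0000×44/92 = 319.9565 rpm, dir flips to −; running = −319.9565
Stage 2 [89T→26T]: ω = 319.9565×89/26 = 1095.2358 rpm, dir flips to +; running = +1095.2358
Stage 3 [55T→30T]: ω = 1095.2358×55/30 = 2007.9323 rpm, dir flips to −; running = −2007.9323
Stage 4 [41T→28T]: ω = 2007.9323×41/28 = 2940.1865 rpm, dir flips to +; running = +2940.1865
Stage 5 [85T→85T]: ω = 2940.1865×85/85 = 2940.1865 rpm, dir flips to −; running = −2940.1865
Stage 6 [32T→70T]: ω = 2940.1865×32/70 = 1344.0853 rpm, dir flips to +; running = +1344.0853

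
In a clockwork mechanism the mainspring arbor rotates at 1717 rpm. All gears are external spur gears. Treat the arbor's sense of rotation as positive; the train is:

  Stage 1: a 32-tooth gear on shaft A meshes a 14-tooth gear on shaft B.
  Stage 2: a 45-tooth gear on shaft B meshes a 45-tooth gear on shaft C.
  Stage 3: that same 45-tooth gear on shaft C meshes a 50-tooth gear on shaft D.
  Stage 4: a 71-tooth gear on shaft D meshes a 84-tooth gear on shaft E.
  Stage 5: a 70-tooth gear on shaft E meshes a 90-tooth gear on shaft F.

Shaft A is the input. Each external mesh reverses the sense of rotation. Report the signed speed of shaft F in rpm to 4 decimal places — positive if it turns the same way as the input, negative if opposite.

Stage 1 [32T→14T]: ω = 1717.0000×32/14 = 3924.5714 rpm, dir flips to −; running = −3924.5714
Stage 2 [45T→45T]: ω = 3924.5714×45/45 = 3924.5714 rpm, dir flips to +; running = +3924.5714
Stage 3 [45T→50T]: ω = 3924.5714×45/50 = 3532.1143 rpm, dir flips to −; running = −3532.1143
Stage 4 [71T→84T]: ω = 3532.1143×71/84 = 2985.4776 rpm, dir flips to +; running = +2985.4776
Stage 5 [70T→90T]: ω = 2985.4776×70/90 = 2322.0381 rpm, dir flips to −; running = −2322.0381

-2322.0381 rpm (opposite to input, |ω| = 2322.0381 rpm)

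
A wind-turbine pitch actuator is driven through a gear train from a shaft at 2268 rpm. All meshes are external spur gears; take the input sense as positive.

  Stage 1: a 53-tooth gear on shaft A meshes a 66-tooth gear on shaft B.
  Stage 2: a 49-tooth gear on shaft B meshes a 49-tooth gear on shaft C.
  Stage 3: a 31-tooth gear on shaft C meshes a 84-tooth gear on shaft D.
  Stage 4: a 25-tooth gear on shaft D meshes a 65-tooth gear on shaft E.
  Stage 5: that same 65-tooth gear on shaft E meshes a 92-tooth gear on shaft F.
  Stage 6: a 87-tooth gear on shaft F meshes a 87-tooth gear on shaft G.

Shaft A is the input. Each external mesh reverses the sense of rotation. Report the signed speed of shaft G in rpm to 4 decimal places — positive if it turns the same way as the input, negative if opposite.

Stage 1 [53T→66T]: ω = 2268.0000×53/66 = 1821.2727 rpm, dir flips to −; running = −1821.2727
Stage 2 [49T→49T]: ω = 1821.2727×49/49 = 1821.2727 rpm, dir flips to +; running = +1821.2727
Stage 3 [31T→84T]: ω = 1821.2727×31/84 = 672.1364 rpm, dir flips to −; running = −672.1364
Stage 4 [25T→65T]: ω = 672.1364×25/65 = 258.5140 rpm, dir flips to +; running = +258.5140
Stage 5 [65T→92T]: ω = 258.5140×65/92 = 182.6458 rpm, dir flips to −; running = −182.6458
Stage 6 [87T→87T]: ω = 182.6458×87/87 = 182.6458 rpm, dir flips to +; running = +182.6458

+182.6458 rpm (same as input, |ω| = 182.6458 rpm)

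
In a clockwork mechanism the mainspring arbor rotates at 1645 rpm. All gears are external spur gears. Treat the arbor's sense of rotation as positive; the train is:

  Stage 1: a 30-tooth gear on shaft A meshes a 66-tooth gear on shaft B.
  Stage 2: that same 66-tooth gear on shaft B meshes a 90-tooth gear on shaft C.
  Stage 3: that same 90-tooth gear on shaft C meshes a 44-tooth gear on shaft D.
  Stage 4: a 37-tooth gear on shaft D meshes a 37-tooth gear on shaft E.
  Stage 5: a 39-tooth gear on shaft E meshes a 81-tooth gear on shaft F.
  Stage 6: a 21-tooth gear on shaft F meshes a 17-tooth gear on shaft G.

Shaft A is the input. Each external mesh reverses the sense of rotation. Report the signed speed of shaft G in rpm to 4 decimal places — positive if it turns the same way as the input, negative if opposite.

+667.0900 rpm (same as input, |ω| = 667.0900 rpm)

Stage 1 [30T→66T]: ω = 1645.0000×30/66 = 747.7273 rpm, dir flips to −; running = −747.7273
Stage 2 [66T→90T]: ω = 747.7273×66/90 = 548.3333 rpm, dir flips to +; running = +548.3333
Stage 3 [90T→44T]: ω = 548.3333×90/44 = 1121.5909 rpm, dir flips to −; running = −1121.5909
Stage 4 [37T→37T]: ω = 1121.5909×37/37 = 1121.5909 rpm, dir flips to +; running = +1121.5909
Stage 5 [39T→81T]: ω = 1121.5909×39/81 = 540.0253 rpm, dir flips to −; running = −540.0253
Stage 6 [21T→17T]: ω = 540.0253×21/17 = 667.0900 rpm, dir flips to +; running = +667.0900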